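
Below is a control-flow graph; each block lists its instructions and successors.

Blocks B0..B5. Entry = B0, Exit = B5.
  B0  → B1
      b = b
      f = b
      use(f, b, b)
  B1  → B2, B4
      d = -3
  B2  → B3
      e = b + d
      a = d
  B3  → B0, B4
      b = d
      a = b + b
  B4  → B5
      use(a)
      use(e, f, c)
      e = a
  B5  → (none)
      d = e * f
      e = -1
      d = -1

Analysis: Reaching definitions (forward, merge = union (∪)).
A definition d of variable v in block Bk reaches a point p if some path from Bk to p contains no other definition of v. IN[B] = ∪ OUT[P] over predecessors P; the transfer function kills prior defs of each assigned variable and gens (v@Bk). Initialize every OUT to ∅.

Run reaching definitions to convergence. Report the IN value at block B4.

Converged values:
  B0:  IN={a@B3, b@B3, d@B1, e@B2, f@B0}  OUT={a@B3, b@B0, d@B1, e@B2, f@B0}
  B1:  IN={a@B3, b@B0, d@B1, e@B2, f@B0}  OUT={a@B3, b@B0, d@B1, e@B2, f@B0}
  B2:  IN={a@B3, b@B0, d@B1, e@B2, f@B0}  OUT={a@B2, b@B0, d@B1, e@B2, f@B0}
  B3:  IN={a@B2, b@B0, d@B1, e@B2, f@B0}  OUT={a@B3, b@B3, d@B1, e@B2, f@B0}
  B4:  IN={a@B3, b@B0, b@B3, d@B1, e@B2, f@B0}  OUT={a@B3, b@B0, b@B3, d@B1, e@B4, f@B0}
  B5:  IN={a@B3, b@B0, b@B3, d@B1, e@B4, f@B0}  OUT={a@B3, b@B0, b@B3, d@B5, e@B5, f@B0}

Merge at B4: IN[B4] = OUT[B1] ⊔ OUT[B3] = {a@B3, b@B0, b@B3, d@B1, e@B2, f@B0}

Answer: {a@B3, b@B0, b@B3, d@B1, e@B2, f@B0}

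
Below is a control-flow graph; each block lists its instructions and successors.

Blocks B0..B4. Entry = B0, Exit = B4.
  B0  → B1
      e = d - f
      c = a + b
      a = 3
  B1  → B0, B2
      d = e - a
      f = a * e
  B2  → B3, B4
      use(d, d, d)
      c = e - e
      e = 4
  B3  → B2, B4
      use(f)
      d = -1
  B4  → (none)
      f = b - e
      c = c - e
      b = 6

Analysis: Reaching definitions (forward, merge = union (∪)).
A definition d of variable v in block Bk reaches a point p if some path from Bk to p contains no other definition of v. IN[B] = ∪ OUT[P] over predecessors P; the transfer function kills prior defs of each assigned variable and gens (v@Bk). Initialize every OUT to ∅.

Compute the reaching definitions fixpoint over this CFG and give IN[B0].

Answer: {a@B0, c@B0, d@B1, e@B0, f@B1}

Trace:
Converged values:
  B0:   IN={a@B0, c@B0, d@B1, e@B0, f@B1}   OUT={a@B0, c@B0, d@B1, e@B0, f@B1}
  B1:   IN={a@B0, c@B0, d@B1, e@B0, f@B1}   OUT={a@B0, c@B0, d@B1, e@B0, f@B1}
  B2:   IN={a@B0, c@B0, c@B2, d@B1, d@B3, e@B0, e@B2, f@B1}   OUT={a@B0, c@B2, d@B1, d@B3, e@B2, f@B1}
  B3:   IN={a@B0, c@B2, d@B1, d@B3, e@B2, f@B1}   OUT={a@B0, c@B2, d@B3, e@B2, f@B1}
  B4:   IN={a@B0, c@B2, d@B1, d@B3, e@B2, f@B1}   OUT={a@B0, b@B4, c@B4, d@B1, d@B3, e@B2, f@B4}

Merge at B0 (entry node, so the boundary value {} is joined with the incoming edge(s)): IN[B0] = {} ⊔ OUT[B1] = {a@B0, c@B0, d@B1, e@B0, f@B1}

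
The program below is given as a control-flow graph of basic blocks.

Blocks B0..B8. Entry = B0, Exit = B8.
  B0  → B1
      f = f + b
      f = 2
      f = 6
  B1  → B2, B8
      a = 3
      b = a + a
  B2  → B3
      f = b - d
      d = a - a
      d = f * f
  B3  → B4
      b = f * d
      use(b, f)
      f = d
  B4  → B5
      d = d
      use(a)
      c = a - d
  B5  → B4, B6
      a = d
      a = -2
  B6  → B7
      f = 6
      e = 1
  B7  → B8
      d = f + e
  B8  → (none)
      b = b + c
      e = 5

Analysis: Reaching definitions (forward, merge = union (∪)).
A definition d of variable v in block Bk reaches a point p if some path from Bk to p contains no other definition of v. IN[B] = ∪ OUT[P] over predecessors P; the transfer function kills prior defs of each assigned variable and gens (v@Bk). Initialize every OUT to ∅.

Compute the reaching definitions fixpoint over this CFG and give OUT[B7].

Converged values:
  B0:   IN={}   OUT={f@B0}
  B1:   IN={f@B0}   OUT={a@B1, b@B1, f@B0}
  B2:   IN={a@B1, b@B1, f@B0}   OUT={a@B1, b@B1, d@B2, f@B2}
  B3:   IN={a@B1, b@B1, d@B2, f@B2}   OUT={a@B1, b@B3, d@B2, f@B3}
  B4:   IN={a@B1, a@B5, b@B3, c@B4, d@B2, d@B4, f@B3}   OUT={a@B1, a@B5, b@B3, c@B4, d@B4, f@B3}
  B5:   IN={a@B1, a@B5, b@B3, c@B4, d@B4, f@B3}   OUT={a@B5, b@B3, c@B4, d@B4, f@B3}
  B6:   IN={a@B5, b@B3, c@B4, d@B4, f@B3}   OUT={a@B5, b@B3, c@B4, d@B4, e@B6, f@B6}
  B7:   IN={a@B5, b@B3, c@B4, d@B4, e@B6, f@B6}   OUT={a@B5, b@B3, c@B4, d@B7, e@B6, f@B6}
  B8:   IN={a@B1, a@B5, b@B1, b@B3, c@B4, d@B7, e@B6, f@B0, f@B6}   OUT={a@B1, a@B5, b@B8, c@B4, d@B7, e@B8, f@B0, f@B6}

Merge at B7: IN[B7] = OUT[B6] = {a@B5, b@B3, c@B4, d@B4, e@B6, f@B6}
Applying B7's transfer function to that IN value gives OUT[B7] (row B7 above).

Answer: {a@B5, b@B3, c@B4, d@B7, e@B6, f@B6}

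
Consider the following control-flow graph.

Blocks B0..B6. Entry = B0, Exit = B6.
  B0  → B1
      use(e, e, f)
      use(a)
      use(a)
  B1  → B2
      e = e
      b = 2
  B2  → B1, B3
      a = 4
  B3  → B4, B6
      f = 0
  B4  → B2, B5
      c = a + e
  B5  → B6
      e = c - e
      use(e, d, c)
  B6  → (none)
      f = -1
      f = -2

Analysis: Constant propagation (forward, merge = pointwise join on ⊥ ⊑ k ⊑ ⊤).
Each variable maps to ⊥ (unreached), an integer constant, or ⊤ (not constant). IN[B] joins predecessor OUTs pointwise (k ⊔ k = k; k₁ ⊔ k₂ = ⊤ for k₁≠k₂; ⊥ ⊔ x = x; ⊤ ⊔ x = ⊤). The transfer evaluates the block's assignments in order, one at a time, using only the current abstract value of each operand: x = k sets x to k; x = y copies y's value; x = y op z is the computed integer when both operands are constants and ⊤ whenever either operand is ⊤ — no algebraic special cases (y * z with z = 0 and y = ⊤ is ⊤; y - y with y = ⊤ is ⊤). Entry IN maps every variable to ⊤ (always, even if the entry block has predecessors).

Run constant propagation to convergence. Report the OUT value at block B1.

Answer: {a: ⊤, b: 2, c: ⊤, d: ⊤, e: ⊤, f: ⊤}

Derivation:
Per-block solution:
  B0: | IN=(all ⊤) | OUT=(all ⊤)
  B1: | IN=(all ⊤) | OUT={b:2; rest ⊤}
  B2: | IN={b:2; rest ⊤} | OUT={a:4, b:2; rest ⊤}
  B3: | IN={a:4, b:2; rest ⊤} | OUT={a:4, b:2, f:0; rest ⊤}
  B4: | IN={a:4, b:2, f:0; rest ⊤} | OUT={a:4, b:2, f:0; rest ⊤}
  B5: | IN={a:4, b:2, f:0; rest ⊤} | OUT={a:4, b:2, f:0; rest ⊤}
  B6: | IN={a:4, b:2, f:0; rest ⊤} | OUT={a:4, b:2, f:-2; rest ⊤}

Merge at B1: IN[B1] = OUT[B0] ⊔ OUT[B2] = {a: ⊤, b: ⊤, c: ⊤, d: ⊤, e: ⊤, f: ⊤}
Applying B1's transfer function to that IN value gives OUT[B1] (row B1 above).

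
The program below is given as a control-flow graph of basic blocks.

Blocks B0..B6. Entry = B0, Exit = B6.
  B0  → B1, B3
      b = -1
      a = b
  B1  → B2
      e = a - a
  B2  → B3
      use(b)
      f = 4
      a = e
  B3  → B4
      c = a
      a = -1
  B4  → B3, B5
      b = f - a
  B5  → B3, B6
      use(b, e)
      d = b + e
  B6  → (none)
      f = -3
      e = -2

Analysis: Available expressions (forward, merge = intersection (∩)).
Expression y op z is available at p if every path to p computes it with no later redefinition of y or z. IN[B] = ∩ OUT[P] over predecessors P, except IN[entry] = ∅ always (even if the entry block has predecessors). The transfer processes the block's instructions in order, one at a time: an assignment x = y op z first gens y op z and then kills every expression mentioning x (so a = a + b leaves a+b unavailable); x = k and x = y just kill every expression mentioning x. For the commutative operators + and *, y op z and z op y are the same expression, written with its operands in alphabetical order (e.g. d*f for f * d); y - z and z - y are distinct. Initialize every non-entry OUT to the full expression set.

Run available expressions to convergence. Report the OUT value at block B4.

Answer: {f-a}

Trace:
Per-block solution:
  B0:  IN={}  OUT={}
  B1:  IN={}  OUT={a-a}
  B2:  IN={a-a}  OUT={}
  B3:  IN={}  OUT={}
  B4:  IN={}  OUT={f-a}
  B5:  IN={f-a}  OUT={b+e, f-a}
  B6:  IN={b+e, f-a}  OUT={}

Merge at B4: IN[B4] = OUT[B3] = {}
Applying B4's transfer function to that IN value gives OUT[B4] (row B4 above).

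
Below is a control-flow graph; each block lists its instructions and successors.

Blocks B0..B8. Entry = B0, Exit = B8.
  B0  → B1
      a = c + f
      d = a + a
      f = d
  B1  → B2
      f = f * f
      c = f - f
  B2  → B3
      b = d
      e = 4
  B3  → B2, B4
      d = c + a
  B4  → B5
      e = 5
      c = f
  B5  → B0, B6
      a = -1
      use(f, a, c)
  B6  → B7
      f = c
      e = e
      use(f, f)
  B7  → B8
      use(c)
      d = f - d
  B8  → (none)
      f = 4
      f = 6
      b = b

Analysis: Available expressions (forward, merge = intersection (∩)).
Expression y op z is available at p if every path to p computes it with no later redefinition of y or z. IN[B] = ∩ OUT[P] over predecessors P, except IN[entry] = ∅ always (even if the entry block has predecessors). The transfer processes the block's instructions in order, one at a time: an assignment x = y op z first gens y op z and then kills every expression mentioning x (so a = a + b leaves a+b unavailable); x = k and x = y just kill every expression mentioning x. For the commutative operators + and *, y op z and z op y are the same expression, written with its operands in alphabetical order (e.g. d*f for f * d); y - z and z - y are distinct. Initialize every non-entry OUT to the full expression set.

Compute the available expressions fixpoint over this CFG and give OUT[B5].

Answer: {f-f}

Working:
Per-block solution:
  B0:  IN={}  OUT={a+a}
  B1:  IN={a+a}  OUT={a+a, f-f}
  B2:  IN={a+a, f-f}  OUT={a+a, f-f}
  B3:  IN={a+a, f-f}  OUT={a+a, a+c, f-f}
  B4:  IN={a+a, a+c, f-f}  OUT={a+a, f-f}
  B5:  IN={a+a, f-f}  OUT={f-f}
  B6:  IN={f-f}  OUT={}
  B7:  IN={}  OUT={}
  B8:  IN={}  OUT={}

Merge at B5: IN[B5] = OUT[B4] = {a+a, f-f}
Applying B5's transfer function to that IN value gives OUT[B5] (row B5 above).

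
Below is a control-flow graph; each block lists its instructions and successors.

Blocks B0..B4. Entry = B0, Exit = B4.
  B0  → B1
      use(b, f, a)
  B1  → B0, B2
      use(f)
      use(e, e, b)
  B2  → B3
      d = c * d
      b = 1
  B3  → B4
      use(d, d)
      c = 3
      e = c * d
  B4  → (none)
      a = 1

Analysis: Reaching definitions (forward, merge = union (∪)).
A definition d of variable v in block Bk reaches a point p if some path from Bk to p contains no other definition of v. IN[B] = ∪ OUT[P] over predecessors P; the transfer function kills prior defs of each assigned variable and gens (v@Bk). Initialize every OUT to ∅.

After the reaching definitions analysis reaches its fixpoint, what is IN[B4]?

Fixpoint table:
  B0:   IN={}   OUT={}
  B1:   IN={}   OUT={}
  B2:   IN={}   OUT={b@B2, d@B2}
  B3:   IN={b@B2, d@B2}   OUT={b@B2, c@B3, d@B2, e@B3}
  B4:   IN={b@B2, c@B3, d@B2, e@B3}   OUT={a@B4, b@B2, c@B3, d@B2, e@B3}

Merge at B4: IN[B4] = OUT[B3] = {b@B2, c@B3, d@B2, e@B3}

Answer: {b@B2, c@B3, d@B2, e@B3}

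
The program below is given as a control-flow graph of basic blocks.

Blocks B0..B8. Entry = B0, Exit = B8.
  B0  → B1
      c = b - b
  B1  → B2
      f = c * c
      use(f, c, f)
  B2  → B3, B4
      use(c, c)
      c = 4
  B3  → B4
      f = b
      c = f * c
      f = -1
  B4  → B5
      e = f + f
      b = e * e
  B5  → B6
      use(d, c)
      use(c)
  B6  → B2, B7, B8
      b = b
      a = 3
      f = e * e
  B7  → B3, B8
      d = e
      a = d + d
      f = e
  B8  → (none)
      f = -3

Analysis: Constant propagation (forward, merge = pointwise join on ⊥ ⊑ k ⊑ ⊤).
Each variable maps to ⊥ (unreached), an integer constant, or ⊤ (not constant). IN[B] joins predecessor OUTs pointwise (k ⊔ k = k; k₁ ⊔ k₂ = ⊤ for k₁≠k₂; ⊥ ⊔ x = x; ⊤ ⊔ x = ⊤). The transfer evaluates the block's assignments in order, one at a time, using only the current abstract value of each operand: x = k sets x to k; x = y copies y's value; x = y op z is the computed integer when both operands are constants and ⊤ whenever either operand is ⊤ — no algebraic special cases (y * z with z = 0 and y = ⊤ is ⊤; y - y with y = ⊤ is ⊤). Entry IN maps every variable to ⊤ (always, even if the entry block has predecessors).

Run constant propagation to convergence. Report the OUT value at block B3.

Per-block solution:
  B0: | IN=(all ⊤) | OUT=(all ⊤)
  B1: | IN=(all ⊤) | OUT=(all ⊤)
  B2: | IN=(all ⊤) | OUT={c:4; rest ⊤}
  B3: | IN=(all ⊤) | OUT={f:-1; rest ⊤}
  B4: | IN=(all ⊤) | OUT=(all ⊤)
  B5: | IN=(all ⊤) | OUT=(all ⊤)
  B6: | IN=(all ⊤) | OUT={a:3; rest ⊤}
  B7: | IN={a:3; rest ⊤} | OUT=(all ⊤)
  B8: | IN=(all ⊤) | OUT={f:-3; rest ⊤}

Merge at B3: IN[B3] = OUT[B2] ⊔ OUT[B7] = {a: ⊤, b: ⊤, c: ⊤, d: ⊤, e: ⊤, f: ⊤}
Applying B3's transfer function to that IN value gives OUT[B3] (row B3 above).

Answer: {a: ⊤, b: ⊤, c: ⊤, d: ⊤, e: ⊤, f: -1}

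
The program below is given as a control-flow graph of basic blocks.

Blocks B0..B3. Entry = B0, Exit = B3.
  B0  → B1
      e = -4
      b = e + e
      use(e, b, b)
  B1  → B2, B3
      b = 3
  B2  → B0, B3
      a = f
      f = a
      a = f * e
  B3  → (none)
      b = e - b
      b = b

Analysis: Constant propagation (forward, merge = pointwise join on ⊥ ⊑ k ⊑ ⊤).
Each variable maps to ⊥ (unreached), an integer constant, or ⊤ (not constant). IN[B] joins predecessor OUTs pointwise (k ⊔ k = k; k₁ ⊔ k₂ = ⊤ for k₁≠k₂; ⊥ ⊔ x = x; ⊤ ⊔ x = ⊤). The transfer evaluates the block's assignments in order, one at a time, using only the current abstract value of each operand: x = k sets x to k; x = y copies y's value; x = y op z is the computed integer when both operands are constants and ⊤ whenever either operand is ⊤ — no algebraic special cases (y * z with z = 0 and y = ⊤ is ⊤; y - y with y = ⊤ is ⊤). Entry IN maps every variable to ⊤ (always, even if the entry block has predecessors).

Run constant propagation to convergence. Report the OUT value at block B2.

Answer: {a: ⊤, b: 3, c: ⊤, d: ⊤, e: -4, f: ⊤}

Trace:
Fixpoint table:
  B0:   IN=(all ⊤)   OUT={b:-8, e:-4; rest ⊤}
  B1:   IN={b:-8, e:-4; rest ⊤}   OUT={b:3, e:-4; rest ⊤}
  B2:   IN={b:3, e:-4; rest ⊤}   OUT={b:3, e:-4; rest ⊤}
  B3:   IN={b:3, e:-4; rest ⊤}   OUT={b:-7, e:-4; rest ⊤}

Merge at B2: IN[B2] = OUT[B1] = {a: ⊤, b: 3, c: ⊤, d: ⊤, e: -4, f: ⊤}
Applying B2's transfer function to that IN value gives OUT[B2] (row B2 above).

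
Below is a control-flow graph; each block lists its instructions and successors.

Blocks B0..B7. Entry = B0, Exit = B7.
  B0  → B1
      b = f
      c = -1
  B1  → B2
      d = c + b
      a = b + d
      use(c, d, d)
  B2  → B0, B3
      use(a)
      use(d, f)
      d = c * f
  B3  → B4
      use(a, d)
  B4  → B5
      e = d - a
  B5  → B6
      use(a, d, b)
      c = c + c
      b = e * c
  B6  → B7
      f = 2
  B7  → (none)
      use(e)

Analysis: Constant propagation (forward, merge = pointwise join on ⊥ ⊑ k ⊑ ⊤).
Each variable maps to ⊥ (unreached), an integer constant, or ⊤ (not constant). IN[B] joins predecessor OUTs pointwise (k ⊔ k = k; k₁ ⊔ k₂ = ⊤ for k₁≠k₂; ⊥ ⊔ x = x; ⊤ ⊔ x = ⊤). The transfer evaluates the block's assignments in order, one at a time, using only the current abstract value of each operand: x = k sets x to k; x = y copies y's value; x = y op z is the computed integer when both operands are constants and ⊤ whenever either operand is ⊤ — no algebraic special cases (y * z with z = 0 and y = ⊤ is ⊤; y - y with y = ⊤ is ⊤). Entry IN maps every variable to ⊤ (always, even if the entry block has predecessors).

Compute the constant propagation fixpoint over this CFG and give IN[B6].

Per-block solution:
  B0:   IN=(all ⊤)   OUT={c:-1; rest ⊤}
  B1:   IN={c:-1; rest ⊤}   OUT={c:-1; rest ⊤}
  B2:   IN={c:-1; rest ⊤}   OUT={c:-1; rest ⊤}
  B3:   IN={c:-1; rest ⊤}   OUT={c:-1; rest ⊤}
  B4:   IN={c:-1; rest ⊤}   OUT={c:-1; rest ⊤}
  B5:   IN={c:-1; rest ⊤}   OUT={c:-2; rest ⊤}
  B6:   IN={c:-2; rest ⊤}   OUT={c:-2, f:2; rest ⊤}
  B7:   IN={c:-2, f:2; rest ⊤}   OUT={c:-2, f:2; rest ⊤}

Merge at B6: IN[B6] = OUT[B5] = {a: ⊤, b: ⊤, c: -2, d: ⊤, e: ⊤, f: ⊤}

Answer: {a: ⊤, b: ⊤, c: -2, d: ⊤, e: ⊤, f: ⊤}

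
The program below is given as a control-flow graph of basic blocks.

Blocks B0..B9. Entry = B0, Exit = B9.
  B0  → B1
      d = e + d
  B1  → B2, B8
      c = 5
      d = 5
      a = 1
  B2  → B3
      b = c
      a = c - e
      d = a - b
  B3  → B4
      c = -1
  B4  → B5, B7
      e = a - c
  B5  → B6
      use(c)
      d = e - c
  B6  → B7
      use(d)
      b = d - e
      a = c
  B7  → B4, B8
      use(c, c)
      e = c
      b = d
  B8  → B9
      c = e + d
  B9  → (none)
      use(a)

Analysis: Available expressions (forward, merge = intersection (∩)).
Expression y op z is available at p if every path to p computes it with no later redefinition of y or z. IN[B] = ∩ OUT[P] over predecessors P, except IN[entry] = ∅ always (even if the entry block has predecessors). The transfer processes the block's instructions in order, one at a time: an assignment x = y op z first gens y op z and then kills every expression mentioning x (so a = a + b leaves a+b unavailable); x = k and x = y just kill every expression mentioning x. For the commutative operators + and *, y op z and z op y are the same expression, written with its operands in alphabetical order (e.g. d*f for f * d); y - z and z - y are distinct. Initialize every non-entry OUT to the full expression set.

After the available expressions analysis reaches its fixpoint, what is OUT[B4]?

Answer: {a-c}

Derivation:
Converged values:
  B0:  IN={}  OUT={}
  B1:  IN={}  OUT={}
  B2:  IN={}  OUT={a-b, c-e}
  B3:  IN={a-b, c-e}  OUT={a-b}
  B4:  IN={}  OUT={a-c}
  B5:  IN={a-c}  OUT={a-c, e-c}
  B6:  IN={a-c, e-c}  OUT={d-e, e-c}
  B7:  IN={}  OUT={}
  B8:  IN={}  OUT={d+e}
  B9:  IN={d+e}  OUT={d+e}

Merge at B4: IN[B4] = OUT[B3] ∩ OUT[B7] = {}
Applying B4's transfer function to that IN value gives OUT[B4] (row B4 above).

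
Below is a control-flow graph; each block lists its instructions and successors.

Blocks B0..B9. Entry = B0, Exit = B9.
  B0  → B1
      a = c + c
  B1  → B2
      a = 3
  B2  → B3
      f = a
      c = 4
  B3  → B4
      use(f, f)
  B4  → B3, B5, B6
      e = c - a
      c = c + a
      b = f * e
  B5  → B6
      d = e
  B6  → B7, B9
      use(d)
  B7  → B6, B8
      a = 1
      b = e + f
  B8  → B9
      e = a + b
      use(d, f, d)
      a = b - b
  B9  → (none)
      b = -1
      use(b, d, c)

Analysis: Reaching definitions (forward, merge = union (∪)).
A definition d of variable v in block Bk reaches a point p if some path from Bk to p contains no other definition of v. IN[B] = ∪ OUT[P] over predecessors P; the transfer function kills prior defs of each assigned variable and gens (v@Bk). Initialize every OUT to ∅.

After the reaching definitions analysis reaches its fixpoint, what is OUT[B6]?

Per-block solution:
  B0:   IN={}   OUT={a@B0}
  B1:   IN={a@B0}   OUT={a@B1}
  B2:   IN={a@B1}   OUT={a@B1, c@B2, f@B2}
  B3:   IN={a@B1, b@B4, c@B2, c@B4, e@B4, f@B2}   OUT={a@B1, b@B4, c@B2, c@B4, e@B4, f@B2}
  B4:   IN={a@B1, b@B4, c@B2, c@B4, e@B4, f@B2}   OUT={a@B1, b@B4, c@B4, e@B4, f@B2}
  B5:   IN={a@B1, b@B4, c@B4, e@B4, f@B2}   OUT={a@B1, b@B4, c@B4, d@B5, e@B4, f@B2}
  B6:   IN={a@B1, a@B7, b@B4, b@B7, c@B4, d@B5, e@B4, f@B2}   OUT={a@B1, a@B7, b@B4, b@B7, c@B4, d@B5, e@B4, f@B2}
  B7:   IN={a@B1, a@B7, b@B4, b@B7, c@B4, d@B5, e@B4, f@B2}   OUT={a@B7, b@B7, c@B4, d@B5, e@B4, f@B2}
  B8:   IN={a@B7, b@B7, c@B4, d@B5, e@B4, f@B2}   OUT={a@B8, b@B7, c@B4, d@B5, e@B8, f@B2}
  B9:   IN={a@B1, a@B7, a@B8, b@B4, b@B7, c@B4, d@B5, e@B4, e@B8, f@B2}   OUT={a@B1, a@B7, a@B8, b@B9, c@B4, d@B5, e@B4, e@B8, f@B2}

Merge at B6: IN[B6] = OUT[B4] ⊔ OUT[B5] ⊔ OUT[B7] = {a@B1, a@B7, b@B4, b@B7, c@B4, d@B5, e@B4, f@B2}
Applying B6's transfer function to that IN value gives OUT[B6] (row B6 above).

Answer: {a@B1, a@B7, b@B4, b@B7, c@B4, d@B5, e@B4, f@B2}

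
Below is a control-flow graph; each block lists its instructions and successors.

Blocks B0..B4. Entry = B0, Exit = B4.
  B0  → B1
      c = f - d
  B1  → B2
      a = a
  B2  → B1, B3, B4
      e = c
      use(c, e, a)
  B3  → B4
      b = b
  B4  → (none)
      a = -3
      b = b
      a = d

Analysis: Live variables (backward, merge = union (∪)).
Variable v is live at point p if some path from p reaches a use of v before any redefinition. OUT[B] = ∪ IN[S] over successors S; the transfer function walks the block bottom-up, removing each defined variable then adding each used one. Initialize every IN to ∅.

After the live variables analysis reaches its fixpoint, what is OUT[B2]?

Answer: {a, b, c, d}

Working:
Per-block solution:
  B0: | IN={a, b, d, f} | OUT={a, b, c, d}
  B1: | IN={a, b, c, d} | OUT={a, b, c, d}
  B2: | IN={a, b, c, d} | OUT={a, b, c, d}
  B3: | IN={b, d} | OUT={b, d}
  B4: | IN={b, d} | OUT={}

Merge at B2: OUT[B2] = IN[B1] ⊔ IN[B3] ⊔ IN[B4] = {a, b, c, d}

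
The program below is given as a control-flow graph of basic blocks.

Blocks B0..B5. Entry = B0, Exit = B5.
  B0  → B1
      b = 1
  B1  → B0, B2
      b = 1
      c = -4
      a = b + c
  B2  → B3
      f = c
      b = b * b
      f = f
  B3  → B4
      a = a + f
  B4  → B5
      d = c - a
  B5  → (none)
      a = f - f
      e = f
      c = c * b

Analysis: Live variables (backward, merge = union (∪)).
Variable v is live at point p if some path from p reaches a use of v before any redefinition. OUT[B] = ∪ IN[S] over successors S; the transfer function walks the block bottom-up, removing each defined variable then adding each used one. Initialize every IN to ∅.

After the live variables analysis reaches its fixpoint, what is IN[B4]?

Answer: {a, b, c, f}

Working:
Converged values:
  B0: | IN={} | OUT={}
  B1: | IN={} | OUT={a, b, c}
  B2: | IN={a, b, c} | OUT={a, b, c, f}
  B3: | IN={a, b, c, f} | OUT={a, b, c, f}
  B4: | IN={a, b, c, f} | OUT={b, c, f}
  B5: | IN={b, c, f} | OUT={}

Merge at B4: OUT[B4] = IN[B5] = {b, c, f}
Applying B4's transfer function to that OUT value gives IN[B4] (row B4 above).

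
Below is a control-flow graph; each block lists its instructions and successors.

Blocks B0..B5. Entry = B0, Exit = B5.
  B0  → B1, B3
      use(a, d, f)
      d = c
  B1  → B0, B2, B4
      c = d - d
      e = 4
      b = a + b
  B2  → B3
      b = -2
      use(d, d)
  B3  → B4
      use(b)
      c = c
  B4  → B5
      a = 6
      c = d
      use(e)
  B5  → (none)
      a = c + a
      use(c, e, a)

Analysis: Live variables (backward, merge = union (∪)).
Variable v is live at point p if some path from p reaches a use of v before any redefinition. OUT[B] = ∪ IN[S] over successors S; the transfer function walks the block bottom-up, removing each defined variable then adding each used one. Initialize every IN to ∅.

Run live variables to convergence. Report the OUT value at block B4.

Answer: {a, c, e}

Derivation:
Fixpoint table:
  B0:  IN={a, b, c, d, e, f}  OUT={a, b, c, d, e, f}
  B1:  IN={a, b, d, f}  OUT={a, b, c, d, e, f}
  B2:  IN={c, d, e}  OUT={b, c, d, e}
  B3:  IN={b, c, d, e}  OUT={d, e}
  B4:  IN={d, e}  OUT={a, c, e}
  B5:  IN={a, c, e}  OUT={}

Merge at B4: OUT[B4] = IN[B5] = {a, c, e}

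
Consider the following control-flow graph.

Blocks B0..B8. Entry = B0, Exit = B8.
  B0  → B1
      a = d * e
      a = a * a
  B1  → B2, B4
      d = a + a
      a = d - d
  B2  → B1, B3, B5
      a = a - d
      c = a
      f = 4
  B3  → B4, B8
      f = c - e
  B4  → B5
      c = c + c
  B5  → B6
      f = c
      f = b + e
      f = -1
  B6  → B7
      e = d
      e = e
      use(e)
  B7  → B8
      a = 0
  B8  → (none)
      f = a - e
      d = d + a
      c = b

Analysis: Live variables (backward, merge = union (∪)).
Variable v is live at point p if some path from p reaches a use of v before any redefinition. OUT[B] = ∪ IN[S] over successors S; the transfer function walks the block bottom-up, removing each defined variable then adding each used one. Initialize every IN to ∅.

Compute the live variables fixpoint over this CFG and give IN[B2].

Converged values:
  B0: | IN={b, c, d, e} | OUT={a, b, c, e}
  B1: | IN={a, b, c, e} | OUT={a, b, c, d, e}
  B2: | IN={a, b, d, e} | OUT={a, b, c, d, e}
  B3: | IN={a, b, c, d, e} | OUT={a, b, c, d, e}
  B4: | IN={b, c, d, e} | OUT={b, c, d, e}
  B5: | IN={b, c, d, e} | OUT={b, d}
  B6: | IN={b, d} | OUT={b, d, e}
  B7: | IN={b, d, e} | OUT={a, b, d, e}
  B8: | IN={a, b, d, e} | OUT={}

Merge at B2: OUT[B2] = IN[B1] ⊔ IN[B3] ⊔ IN[B5] = {a, b, c, d, e}
Applying B2's transfer function to that OUT value gives IN[B2] (row B2 above).

Answer: {a, b, d, e}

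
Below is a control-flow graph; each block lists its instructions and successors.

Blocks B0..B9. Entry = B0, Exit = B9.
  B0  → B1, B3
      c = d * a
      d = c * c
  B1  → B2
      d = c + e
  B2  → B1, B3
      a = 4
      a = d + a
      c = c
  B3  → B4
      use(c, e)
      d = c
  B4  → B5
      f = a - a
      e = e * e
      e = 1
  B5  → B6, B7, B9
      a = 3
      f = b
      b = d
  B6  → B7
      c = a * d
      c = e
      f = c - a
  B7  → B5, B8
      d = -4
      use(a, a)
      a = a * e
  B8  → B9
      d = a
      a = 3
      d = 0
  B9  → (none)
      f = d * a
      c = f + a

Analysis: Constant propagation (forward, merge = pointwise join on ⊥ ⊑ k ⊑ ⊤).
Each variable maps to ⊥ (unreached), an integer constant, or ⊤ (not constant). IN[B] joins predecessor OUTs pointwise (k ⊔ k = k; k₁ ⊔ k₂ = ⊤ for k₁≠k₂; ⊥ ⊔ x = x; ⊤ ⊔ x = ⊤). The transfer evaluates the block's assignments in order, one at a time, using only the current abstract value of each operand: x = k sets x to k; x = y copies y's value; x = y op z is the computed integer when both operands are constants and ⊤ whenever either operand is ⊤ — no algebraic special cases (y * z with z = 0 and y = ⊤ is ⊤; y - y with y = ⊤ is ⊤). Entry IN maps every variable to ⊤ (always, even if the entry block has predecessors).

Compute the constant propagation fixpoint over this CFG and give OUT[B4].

Answer: {a: ⊤, b: ⊤, c: ⊤, d: ⊤, e: 1, f: ⊤}

Derivation:
Fixpoint table:
  B0: | IN=(all ⊤) | OUT=(all ⊤)
  B1: | IN=(all ⊤) | OUT=(all ⊤)
  B2: | IN=(all ⊤) | OUT=(all ⊤)
  B3: | IN=(all ⊤) | OUT=(all ⊤)
  B4: | IN=(all ⊤) | OUT={e:1; rest ⊤}
  B5: | IN={e:1; rest ⊤} | OUT={a:3, e:1; rest ⊤}
  B6: | IN={a:3, e:1; rest ⊤} | OUT={a:3, c:1, e:1, f:-2; rest ⊤}
  B7: | IN={a:3, e:1; rest ⊤} | OUT={a:3, d:-4, e:1; rest ⊤}
  B8: | IN={a:3, d:-4, e:1; rest ⊤} | OUT={a:3, d:0, e:1; rest ⊤}
  B9: | IN={a:3, e:1; rest ⊤} | OUT={a:3, e:1; rest ⊤}

Merge at B4: IN[B4] = OUT[B3] = {a: ⊤, b: ⊤, c: ⊤, d: ⊤, e: ⊤, f: ⊤}
Applying B4's transfer function to that IN value gives OUT[B4] (row B4 above).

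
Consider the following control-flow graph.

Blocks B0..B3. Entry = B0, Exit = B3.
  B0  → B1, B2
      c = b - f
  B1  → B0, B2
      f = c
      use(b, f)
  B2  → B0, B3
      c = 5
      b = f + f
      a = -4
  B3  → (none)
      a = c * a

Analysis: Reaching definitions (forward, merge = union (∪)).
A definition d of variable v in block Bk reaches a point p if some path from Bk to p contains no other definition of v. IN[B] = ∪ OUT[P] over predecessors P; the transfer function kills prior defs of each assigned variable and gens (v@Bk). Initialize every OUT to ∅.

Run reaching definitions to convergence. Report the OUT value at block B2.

Fixpoint table:
  B0:   IN={a@B2, b@B2, c@B0, c@B2, f@B1}   OUT={a@B2, b@B2, c@B0, f@B1}
  B1:   IN={a@B2, b@B2, c@B0, f@B1}   OUT={a@B2, b@B2, c@B0, f@B1}
  B2:   IN={a@B2, b@B2, c@B0, f@B1}   OUT={a@B2, b@B2, c@B2, f@B1}
  B3:   IN={a@B2, b@B2, c@B2, f@B1}   OUT={a@B3, b@B2, c@B2, f@B1}

Merge at B2: IN[B2] = OUT[B0] ⊔ OUT[B1] = {a@B2, b@B2, c@B0, f@B1}
Applying B2's transfer function to that IN value gives OUT[B2] (row B2 above).

Answer: {a@B2, b@B2, c@B2, f@B1}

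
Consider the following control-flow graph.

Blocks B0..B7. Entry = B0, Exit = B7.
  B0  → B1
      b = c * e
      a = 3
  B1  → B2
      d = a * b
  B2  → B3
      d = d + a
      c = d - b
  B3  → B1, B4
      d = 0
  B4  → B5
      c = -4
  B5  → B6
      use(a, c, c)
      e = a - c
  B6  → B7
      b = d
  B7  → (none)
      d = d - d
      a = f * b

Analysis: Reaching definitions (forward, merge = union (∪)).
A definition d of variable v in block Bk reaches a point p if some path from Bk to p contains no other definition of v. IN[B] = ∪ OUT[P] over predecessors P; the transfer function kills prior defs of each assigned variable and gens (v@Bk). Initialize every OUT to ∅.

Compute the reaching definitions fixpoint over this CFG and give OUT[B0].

Answer: {a@B0, b@B0}

Trace:
Converged values:
  B0:  IN={}  OUT={a@B0, b@B0}
  B1:  IN={a@B0, b@B0, c@B2, d@B3}  OUT={a@B0, b@B0, c@B2, d@B1}
  B2:  IN={a@B0, b@B0, c@B2, d@B1}  OUT={a@B0, b@B0, c@B2, d@B2}
  B3:  IN={a@B0, b@B0, c@B2, d@B2}  OUT={a@B0, b@B0, c@B2, d@B3}
  B4:  IN={a@B0, b@B0, c@B2, d@B3}  OUT={a@B0, b@B0, c@B4, d@B3}
  B5:  IN={a@B0, b@B0, c@B4, d@B3}  OUT={a@B0, b@B0, c@B4, d@B3, e@B5}
  B6:  IN={a@B0, b@B0, c@B4, d@B3, e@B5}  OUT={a@B0, b@B6, c@B4, d@B3, e@B5}
  B7:  IN={a@B0, b@B6, c@B4, d@B3, e@B5}  OUT={a@B7, b@B6, c@B4, d@B7, e@B5}

B0 is the boundary node: IN[B0] = {}
Applying B0's transfer function to that IN value gives OUT[B0] (row B0 above).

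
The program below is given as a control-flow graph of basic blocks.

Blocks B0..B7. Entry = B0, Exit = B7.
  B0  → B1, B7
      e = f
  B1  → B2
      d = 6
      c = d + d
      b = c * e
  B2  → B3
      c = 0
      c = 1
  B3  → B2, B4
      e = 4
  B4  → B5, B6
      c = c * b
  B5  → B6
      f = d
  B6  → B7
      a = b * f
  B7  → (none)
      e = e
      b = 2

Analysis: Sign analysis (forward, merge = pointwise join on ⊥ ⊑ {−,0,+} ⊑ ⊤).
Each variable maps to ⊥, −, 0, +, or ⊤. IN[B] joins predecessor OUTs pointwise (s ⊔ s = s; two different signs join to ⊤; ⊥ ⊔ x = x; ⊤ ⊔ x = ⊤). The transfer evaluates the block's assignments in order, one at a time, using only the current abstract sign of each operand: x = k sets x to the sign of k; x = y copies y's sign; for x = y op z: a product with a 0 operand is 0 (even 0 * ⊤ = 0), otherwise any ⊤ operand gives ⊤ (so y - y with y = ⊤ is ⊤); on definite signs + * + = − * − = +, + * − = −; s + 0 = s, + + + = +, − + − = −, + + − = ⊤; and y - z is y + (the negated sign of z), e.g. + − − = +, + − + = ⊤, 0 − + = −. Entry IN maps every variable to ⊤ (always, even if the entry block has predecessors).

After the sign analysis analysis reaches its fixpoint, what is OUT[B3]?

Converged values:
  B0: | IN=(all ⊤) | OUT=(all ⊤)
  B1: | IN=(all ⊤) | OUT={c:+, d:+; rest ⊤}
  B2: | IN={c:+, d:+; rest ⊤} | OUT={c:+, d:+; rest ⊤}
  B3: | IN={c:+, d:+; rest ⊤} | OUT={c:+, d:+, e:+; rest ⊤}
  B4: | IN={c:+, d:+, e:+; rest ⊤} | OUT={d:+, e:+; rest ⊤}
  B5: | IN={d:+, e:+; rest ⊤} | OUT={d:+, e:+, f:+; rest ⊤}
  B6: | IN={d:+, e:+; rest ⊤} | OUT={d:+, e:+; rest ⊤}
  B7: | IN=(all ⊤) | OUT={b:+; rest ⊤}

Merge at B3: IN[B3] = OUT[B2] = {a: ⊤, b: ⊤, c: +, d: +, e: ⊤, f: ⊤}
Applying B3's transfer function to that IN value gives OUT[B3] (row B3 above).

Answer: {a: ⊤, b: ⊤, c: +, d: +, e: +, f: ⊤}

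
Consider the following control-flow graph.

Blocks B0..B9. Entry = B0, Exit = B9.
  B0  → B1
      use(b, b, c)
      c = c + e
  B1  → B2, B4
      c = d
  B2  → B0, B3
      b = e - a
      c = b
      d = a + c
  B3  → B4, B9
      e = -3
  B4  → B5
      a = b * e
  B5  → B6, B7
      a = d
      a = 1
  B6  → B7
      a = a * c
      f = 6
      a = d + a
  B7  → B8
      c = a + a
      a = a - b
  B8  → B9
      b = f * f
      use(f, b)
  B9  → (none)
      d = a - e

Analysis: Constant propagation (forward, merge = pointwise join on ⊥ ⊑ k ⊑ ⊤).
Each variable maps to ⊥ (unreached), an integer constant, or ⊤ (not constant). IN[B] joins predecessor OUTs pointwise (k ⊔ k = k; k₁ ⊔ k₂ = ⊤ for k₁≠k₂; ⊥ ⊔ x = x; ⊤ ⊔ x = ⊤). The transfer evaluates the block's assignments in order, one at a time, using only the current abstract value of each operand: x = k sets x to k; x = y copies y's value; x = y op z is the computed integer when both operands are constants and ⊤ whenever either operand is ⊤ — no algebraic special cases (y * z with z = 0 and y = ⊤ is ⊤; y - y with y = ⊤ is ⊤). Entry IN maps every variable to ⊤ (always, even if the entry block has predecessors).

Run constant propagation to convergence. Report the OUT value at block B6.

Fixpoint table:
  B0:   IN=(all ⊤)   OUT=(all ⊤)
  B1:   IN=(all ⊤)   OUT=(all ⊤)
  B2:   IN=(all ⊤)   OUT=(all ⊤)
  B3:   IN=(all ⊤)   OUT={e:-3; rest ⊤}
  B4:   IN=(all ⊤)   OUT=(all ⊤)
  B5:   IN=(all ⊤)   OUT={a:1; rest ⊤}
  B6:   IN={a:1; rest ⊤}   OUT={f:6; rest ⊤}
  B7:   IN=(all ⊤)   OUT=(all ⊤)
  B8:   IN=(all ⊤)   OUT=(all ⊤)
  B9:   IN=(all ⊤)   OUT=(all ⊤)

Merge at B6: IN[B6] = OUT[B5] = {a: 1, b: ⊤, c: ⊤, d: ⊤, e: ⊤, f: ⊤}
Applying B6's transfer function to that IN value gives OUT[B6] (row B6 above).

Answer: {a: ⊤, b: ⊤, c: ⊤, d: ⊤, e: ⊤, f: 6}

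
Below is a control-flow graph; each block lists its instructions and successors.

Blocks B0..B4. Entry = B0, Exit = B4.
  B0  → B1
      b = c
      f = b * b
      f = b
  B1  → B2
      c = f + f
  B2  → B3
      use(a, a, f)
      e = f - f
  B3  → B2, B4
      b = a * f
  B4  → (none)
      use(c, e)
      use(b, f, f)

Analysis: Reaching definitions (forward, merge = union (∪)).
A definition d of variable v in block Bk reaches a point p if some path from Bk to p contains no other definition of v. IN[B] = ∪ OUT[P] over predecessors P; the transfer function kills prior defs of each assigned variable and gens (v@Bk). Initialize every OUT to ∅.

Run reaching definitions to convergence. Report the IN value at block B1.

Answer: {b@B0, f@B0}

Working:
Per-block solution:
  B0: | IN={} | OUT={b@B0, f@B0}
  B1: | IN={b@B0, f@B0} | OUT={b@B0, c@B1, f@B0}
  B2: | IN={b@B0, b@B3, c@B1, e@B2, f@B0} | OUT={b@B0, b@B3, c@B1, e@B2, f@B0}
  B3: | IN={b@B0, b@B3, c@B1, e@B2, f@B0} | OUT={b@B3, c@B1, e@B2, f@B0}
  B4: | IN={b@B3, c@B1, e@B2, f@B0} | OUT={b@B3, c@B1, e@B2, f@B0}

Merge at B1: IN[B1] = OUT[B0] = {b@B0, f@B0}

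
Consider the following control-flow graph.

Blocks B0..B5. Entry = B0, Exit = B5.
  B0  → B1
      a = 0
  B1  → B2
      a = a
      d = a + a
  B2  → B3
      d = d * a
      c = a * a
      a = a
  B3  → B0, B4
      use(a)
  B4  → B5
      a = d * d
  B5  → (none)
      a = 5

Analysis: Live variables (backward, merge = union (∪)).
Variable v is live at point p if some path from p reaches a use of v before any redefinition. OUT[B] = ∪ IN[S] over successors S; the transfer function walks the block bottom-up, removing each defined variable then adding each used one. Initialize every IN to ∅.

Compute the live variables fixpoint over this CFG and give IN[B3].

Answer: {a, d}

Working:
Per-block solution:
  B0:   IN={}   OUT={a}
  B1:   IN={a}   OUT={a, d}
  B2:   IN={a, d}   OUT={a, d}
  B3:   IN={a, d}   OUT={d}
  B4:   IN={d}   OUT={}
  B5:   IN={}   OUT={}

Merge at B3: OUT[B3] = IN[B0] ⊔ IN[B4] = {d}
Applying B3's transfer function to that OUT value gives IN[B3] (row B3 above).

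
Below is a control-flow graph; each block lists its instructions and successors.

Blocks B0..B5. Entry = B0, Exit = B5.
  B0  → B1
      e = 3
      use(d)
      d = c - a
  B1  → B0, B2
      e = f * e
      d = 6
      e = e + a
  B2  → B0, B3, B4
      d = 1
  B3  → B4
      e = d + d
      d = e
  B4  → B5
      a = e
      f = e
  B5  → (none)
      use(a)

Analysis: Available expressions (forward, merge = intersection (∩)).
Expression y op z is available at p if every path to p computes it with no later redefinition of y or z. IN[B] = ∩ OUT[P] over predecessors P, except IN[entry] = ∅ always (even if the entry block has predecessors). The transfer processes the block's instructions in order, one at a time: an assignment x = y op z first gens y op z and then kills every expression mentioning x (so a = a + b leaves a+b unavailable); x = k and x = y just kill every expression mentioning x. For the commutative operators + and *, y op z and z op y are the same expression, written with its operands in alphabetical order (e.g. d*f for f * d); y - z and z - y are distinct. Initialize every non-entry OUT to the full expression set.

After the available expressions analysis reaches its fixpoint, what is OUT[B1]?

Converged values:
  B0:  IN={}  OUT={c-a}
  B1:  IN={c-a}  OUT={c-a}
  B2:  IN={c-a}  OUT={c-a}
  B3:  IN={c-a}  OUT={c-a}
  B4:  IN={c-a}  OUT={}
  B5:  IN={}  OUT={}

Merge at B1: IN[B1] = OUT[B0] = {c-a}
Applying B1's transfer function to that IN value gives OUT[B1] (row B1 above).

Answer: {c-a}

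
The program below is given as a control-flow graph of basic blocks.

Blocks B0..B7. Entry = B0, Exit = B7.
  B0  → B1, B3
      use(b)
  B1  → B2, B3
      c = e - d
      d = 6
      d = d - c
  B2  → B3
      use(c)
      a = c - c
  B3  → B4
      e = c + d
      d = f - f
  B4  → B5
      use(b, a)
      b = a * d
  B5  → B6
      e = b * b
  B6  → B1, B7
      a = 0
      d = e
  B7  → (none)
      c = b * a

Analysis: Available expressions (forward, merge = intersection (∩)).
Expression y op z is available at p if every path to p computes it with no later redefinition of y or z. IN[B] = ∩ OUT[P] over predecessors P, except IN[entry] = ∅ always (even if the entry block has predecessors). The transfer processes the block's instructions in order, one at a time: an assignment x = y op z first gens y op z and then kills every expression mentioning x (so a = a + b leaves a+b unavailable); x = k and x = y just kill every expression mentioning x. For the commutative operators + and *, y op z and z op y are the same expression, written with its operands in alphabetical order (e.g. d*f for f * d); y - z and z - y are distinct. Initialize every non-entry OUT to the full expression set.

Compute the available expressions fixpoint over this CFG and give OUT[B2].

Answer: {c-c}

Working:
Converged values:
  B0:   IN={}   OUT={}
  B1:   IN={}   OUT={}
  B2:   IN={}   OUT={c-c}
  B3:   IN={}   OUT={f-f}
  B4:   IN={f-f}   OUT={a*d, f-f}
  B5:   IN={a*d, f-f}   OUT={a*d, b*b, f-f}
  B6:   IN={a*d, b*b, f-f}   OUT={b*b, f-f}
  B7:   IN={b*b, f-f}   OUT={a*b, b*b, f-f}

Merge at B2: IN[B2] = OUT[B1] = {}
Applying B2's transfer function to that IN value gives OUT[B2] (row B2 above).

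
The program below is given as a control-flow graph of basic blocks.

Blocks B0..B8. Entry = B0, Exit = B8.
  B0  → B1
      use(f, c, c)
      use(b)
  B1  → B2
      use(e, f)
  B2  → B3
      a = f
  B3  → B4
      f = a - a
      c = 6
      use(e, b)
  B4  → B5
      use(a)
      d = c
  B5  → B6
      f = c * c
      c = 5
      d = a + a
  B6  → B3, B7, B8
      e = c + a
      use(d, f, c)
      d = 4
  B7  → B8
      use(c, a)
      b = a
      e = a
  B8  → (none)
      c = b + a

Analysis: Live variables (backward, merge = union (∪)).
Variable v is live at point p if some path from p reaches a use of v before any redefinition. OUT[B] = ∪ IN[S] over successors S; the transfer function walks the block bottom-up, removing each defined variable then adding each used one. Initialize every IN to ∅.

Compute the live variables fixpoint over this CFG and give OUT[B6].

Fixpoint table:
  B0:   IN={b, c, e, f}   OUT={b, e, f}
  B1:   IN={b, e, f}   OUT={b, e, f}
  B2:   IN={b, e, f}   OUT={a, b, e}
  B3:   IN={a, b, e}   OUT={a, b, c}
  B4:   IN={a, b, c}   OUT={a, b, c}
  B5:   IN={a, b, c}   OUT={a, b, c, d, f}
  B6:   IN={a, b, c, d, f}   OUT={a, b, c, e}
  B7:   IN={a, c}   OUT={a, b}
  B8:   IN={a, b}   OUT={}

Merge at B6: OUT[B6] = IN[B3] ⊔ IN[B7] ⊔ IN[B8] = {a, b, c, e}

Answer: {a, b, c, e}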